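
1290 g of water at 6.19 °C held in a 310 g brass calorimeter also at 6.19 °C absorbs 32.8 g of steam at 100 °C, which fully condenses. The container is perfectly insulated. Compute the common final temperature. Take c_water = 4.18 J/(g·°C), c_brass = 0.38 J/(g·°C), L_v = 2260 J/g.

T_f ≈ 21.6 °C

Let T be the final temperature. ΣQ_i = 0:
latent heat released on condensation: 32.8×2260 = 74128
  condensed water 100 °C→T: 137.1(T − 100)
  original water: 5392.2(T − 6.19)
  cup: 117.8(T − 6.19)
5647.1 T = 74128 + 13710 + 34107 = 121945
T ≈ 21.59 °C (< 100 °C, so full condensation is consistent).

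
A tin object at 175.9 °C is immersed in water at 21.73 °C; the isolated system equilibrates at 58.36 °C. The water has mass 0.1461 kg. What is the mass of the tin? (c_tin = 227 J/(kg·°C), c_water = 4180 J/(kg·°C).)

Heat lost by the tin = heat gained by the water:
m×227×(175.9 − 58.36) = 0.1461×4180×(58.36 − 21.73)
26682 m = 22370  ⇒  m ≈ 0.8384 kg

m ≈ 0.838 kg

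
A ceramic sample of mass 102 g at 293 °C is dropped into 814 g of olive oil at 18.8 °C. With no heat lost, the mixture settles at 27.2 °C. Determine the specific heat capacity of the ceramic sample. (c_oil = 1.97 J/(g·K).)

m_s c (T_s − T_f) = m_oil c_oil (T_f − T_0):
102·c·(293 − 27.2) = 814·1.97·(27.2 − 18.8)
27112 c = 13470  ⇒  c ≈ 0.4968 J/(g·K)

c ≈ 0.497 J/(g·K)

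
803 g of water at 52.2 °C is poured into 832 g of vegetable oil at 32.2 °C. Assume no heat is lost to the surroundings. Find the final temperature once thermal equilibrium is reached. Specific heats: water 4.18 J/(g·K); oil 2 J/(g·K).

T_f ≈ 45.6 °C

T_f is the heat-capacity-weighted average of the initial temperatures:
T_f = (3356.5·52.2 + 1664·32.2) / (3356.5 + 1664)
    = 228792 / 5020.5 ≈ 45.57 °C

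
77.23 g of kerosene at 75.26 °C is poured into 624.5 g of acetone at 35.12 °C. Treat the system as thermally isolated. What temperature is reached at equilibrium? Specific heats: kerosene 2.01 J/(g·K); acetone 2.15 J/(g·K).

Net heat exchanged in the isolated system is zero:
77.23·2.01·(T − 75.26) + 624.5·2.15·(T − 35.12) = 0
(155.23 + 1342.7) T = 155.23·75.26 + 1342.7·35.12
T ≈ 39.28 °C

T_f ≈ 39.3 °C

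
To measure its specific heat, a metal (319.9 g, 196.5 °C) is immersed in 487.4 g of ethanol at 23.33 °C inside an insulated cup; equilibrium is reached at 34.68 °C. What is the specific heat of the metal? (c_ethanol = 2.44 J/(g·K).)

c ≈ 0.261 J/(g·K)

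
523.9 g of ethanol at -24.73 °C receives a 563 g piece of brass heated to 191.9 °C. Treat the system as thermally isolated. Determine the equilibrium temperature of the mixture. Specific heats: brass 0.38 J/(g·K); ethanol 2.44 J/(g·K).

T_f ≈ 6.3 °C

Let T be the final temperature. ΣQ_i = 0:
563×0.38×(T − 191.9) + 523.9×2.44×(T − (-24.73)) = 0
213.94(T − 191.9) + 1278.3(T − (-24.73)) = 0
1492.3 T = 9442.3
T ≈ 6.33 °C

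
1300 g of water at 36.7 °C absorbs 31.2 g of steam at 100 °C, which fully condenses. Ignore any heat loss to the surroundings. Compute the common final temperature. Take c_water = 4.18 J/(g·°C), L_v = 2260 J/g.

Net heat exchanged in the isolated system is zero:
latent heat released on condensation: 31.2×2260 = 70512
  condensate cools 100→T: 31.2×4.18×(T − 100) = 130.42(T − 100)
  original water: 5434(T − 36.7)
5564.4 T = 70512 + 13042 + 199428 = 282981
T ≈ 50.86 °C — below 100 °C, confirming all the steam condensed.

T_f ≈ 50.9 °C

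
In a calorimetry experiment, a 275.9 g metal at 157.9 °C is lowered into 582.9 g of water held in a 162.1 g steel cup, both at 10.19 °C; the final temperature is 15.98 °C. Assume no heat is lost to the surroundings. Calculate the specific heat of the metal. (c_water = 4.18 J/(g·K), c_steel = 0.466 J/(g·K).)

Conservation of energy gives ΣQ = 0:
275.9·c·(15.98 − 157.9) + 582.9·4.18·(15.98 − 10.19) + 162.1·0.466·(15.98 − 10.19) = 0
-39156 c = -14545
c = -14545/-39156 ≈ 0.3715 J/(g·K)

c ≈ 0.371 J/(g·K)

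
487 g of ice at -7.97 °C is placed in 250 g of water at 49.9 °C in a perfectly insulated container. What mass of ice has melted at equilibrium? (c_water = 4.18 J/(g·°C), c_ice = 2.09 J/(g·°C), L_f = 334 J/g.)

Water can give up m c ΔT = 250·4.18·49.9 = 52146 J before reaching 0 °C.
Of that, 487·2.09·7.97 = 8112.1 J goes to bring the ice to 0 °C, leaving 44033 J.
Melting all 487 g of ice would need 487·334 = 162658 J.
44033 J < 162658 J, so only part of the ice melts and the system sits at 0 °C.
m_melt = 44033 / L_f = 131.8 g.

m_melted ≈ 132 g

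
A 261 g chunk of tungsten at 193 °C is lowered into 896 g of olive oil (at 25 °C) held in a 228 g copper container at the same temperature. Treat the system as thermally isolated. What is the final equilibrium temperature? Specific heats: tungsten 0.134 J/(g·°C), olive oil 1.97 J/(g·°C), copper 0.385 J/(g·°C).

T_f ≈ 28.1 °C

Net heat exchanged in the isolated system is zero:
261×0.134×(T − 193) + 896×1.97×(T − 25) + 228×0.385×(T − 25) = 0
34.97(T − 193) + 1765.1(T − 25) + 87.78(T − 25) = 0
1887.9 T = 53072
T = 53072 / 1887.9 = 28.1 °C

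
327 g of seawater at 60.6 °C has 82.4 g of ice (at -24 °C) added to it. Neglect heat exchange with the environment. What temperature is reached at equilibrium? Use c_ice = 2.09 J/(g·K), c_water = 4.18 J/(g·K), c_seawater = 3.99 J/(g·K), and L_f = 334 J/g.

Setting the total heat transfer to zero:
ice -24→0 °C: 82.4·2.09·24 = 4133.2; fusion: m_ice L_f = 82.4·334 = 27522; warm the meltwater: 344.43 T; seawater: 1304.7(T − 60.6)
1649.2 T = 79067 − 31655 = 47412
T ≈ 28.75 °C — above 0 °C, consistent with complete melting.

T_f ≈ 28.7 °C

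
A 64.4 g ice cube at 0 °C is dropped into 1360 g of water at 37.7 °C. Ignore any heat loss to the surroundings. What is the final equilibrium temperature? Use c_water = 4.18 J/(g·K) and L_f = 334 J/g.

Sum of m c ΔT and latent-heat terms is zero:
latent heat to melt: 64.4×334 = 21510; warm the meltwater: 269.19 T; water cools: 1360×4.18×(T − 37.7) = 5684.8(T − 37.7)
5954 T = 214317 − 21510 = 192807
T ≈ 32.38 °C — above 0 °C, consistent with complete melting.

T_f ≈ 32.4 °C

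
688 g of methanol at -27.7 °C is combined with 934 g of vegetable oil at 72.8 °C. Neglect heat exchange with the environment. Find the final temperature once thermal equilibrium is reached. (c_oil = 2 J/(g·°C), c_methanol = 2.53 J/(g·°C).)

T_f ≈ 24.3 °C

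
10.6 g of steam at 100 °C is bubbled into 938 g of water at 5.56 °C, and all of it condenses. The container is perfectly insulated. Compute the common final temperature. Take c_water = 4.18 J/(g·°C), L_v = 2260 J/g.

T_f ≈ 12.7 °C

Heat gained plus heat lost sum to zero:
condense steam: −10.6·2260 = −23956
  condensate cools 100→T: 10.6·4.18·(T − 100) = 44.31(T − 100)
  original water: 3920.8(T − 5.56)
3965.1 T = 23956 + 4430.8 + 21800 = 50187
T ≈ 12.66 °C, under the boiling point, so the assumption holds.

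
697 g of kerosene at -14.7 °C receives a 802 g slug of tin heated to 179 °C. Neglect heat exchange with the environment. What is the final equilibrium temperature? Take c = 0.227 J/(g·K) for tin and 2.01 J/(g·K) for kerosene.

With ΣQ=0 the equilibrium temperature is the m·c-weighted mean:
T_f = (182.05×179 + 1401×(-14.7)) / (182.05 + 1401)
    = 11993 / 1583 ≈ 7.58 °C

T_f ≈ 7.6 °C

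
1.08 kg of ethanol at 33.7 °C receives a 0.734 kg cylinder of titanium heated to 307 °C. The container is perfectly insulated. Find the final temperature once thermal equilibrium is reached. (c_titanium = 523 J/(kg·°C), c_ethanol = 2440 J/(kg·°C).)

T_f ≈ 68.5 °C

Heat lost by the titanium equals heat gained by the ethanol:
0.734*523*(307 − T) = 1.08*2440*(T − 33.7)
383.88(307 − T) = 2635.2(T − 33.7)
3019.1 T = 206658  ⇒  T ≈ 68.45 °C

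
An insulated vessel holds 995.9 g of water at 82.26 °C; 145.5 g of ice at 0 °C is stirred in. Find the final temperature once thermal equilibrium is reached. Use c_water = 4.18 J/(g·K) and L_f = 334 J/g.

T_f ≈ 61.6 °C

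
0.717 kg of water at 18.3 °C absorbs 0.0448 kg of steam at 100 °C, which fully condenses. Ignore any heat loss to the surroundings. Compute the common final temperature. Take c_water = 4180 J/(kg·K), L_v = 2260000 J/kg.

Net heat exchanged in the isolated system is zero:
steam→water at 100 °C releases m L_v = 0.0448·2260000 = 101248
  condensate cools 100→T: 0.0448·4180·(T − 100) = 187.26(T − 100)
  water warms: 0.717·4180·(T − 18.3) = 2997.1(T − 18.3)
3184.3 T = 101248 + 18726 + 54846 = 174821
T ≈ 54.90 °C — below 100 °C, confirming all the steam condensed.

T_f ≈ 54.9 °C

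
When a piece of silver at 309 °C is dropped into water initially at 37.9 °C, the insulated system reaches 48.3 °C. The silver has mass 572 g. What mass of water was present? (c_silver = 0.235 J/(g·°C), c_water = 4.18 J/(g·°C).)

m ≈ 806 g

Conservation of energy gives ΣQ = 0:
572·0.235·(48.3 − 309) + m·4.18·(48.3 − 37.9) = 0
43.47 m = 35043
m = 35043/43.47 ≈ 806.1 g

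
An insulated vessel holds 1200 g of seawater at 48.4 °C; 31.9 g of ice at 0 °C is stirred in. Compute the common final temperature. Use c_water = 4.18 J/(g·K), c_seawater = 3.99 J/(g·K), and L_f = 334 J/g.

T_f ≈ 44.9 °C

Energy balance with sensible and latent terms:
melt ice: 31.9·334 = 10655; meltwater 0→T: 31.9·4.18·T = 133.34 T; seawater cools: 1200·3.99·(T − 48.4) = 4788(T − 48.4)
4921.3 T = 231739 − 10655 = 221085
T ≈ 44.92 °C (positive, so assuming full melt was valid).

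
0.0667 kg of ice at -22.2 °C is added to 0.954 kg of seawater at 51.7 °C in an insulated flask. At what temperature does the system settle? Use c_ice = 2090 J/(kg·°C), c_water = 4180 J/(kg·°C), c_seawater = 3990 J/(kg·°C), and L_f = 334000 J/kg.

T_f ≈ 42.0 °C

Net heat exchanged in the isolated system is zero:
ice -22.2→0 °C: 0.0667·2090·22.2 = 3094.7
  melt ice: 0.0667·334000 = 22278
  meltwater 0→T: 0.0667·4180·T = 278.81 T
  seawater: 3806.5(T − 51.7)
4085.3 T = 196794 − 25373 = 171421
T ≈ 41.96 °C. Since T > 0 °C, the all-ice-melts assumption holds.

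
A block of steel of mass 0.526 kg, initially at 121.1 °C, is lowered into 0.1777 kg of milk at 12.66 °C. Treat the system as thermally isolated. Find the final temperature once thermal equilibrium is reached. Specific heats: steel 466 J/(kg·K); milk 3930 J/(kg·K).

T_f ≈ 40.8 °C

Conservation of energy gives ΣQ = 0:
0.526*466*(T − 121.1) + 0.1777*3930*(T − 12.66) = 0
245.12(T − 121.1) + 698.36(T − 12.66) = 0
943.48 T = 38525
T = 38525 / 943.48 = 40.8 °C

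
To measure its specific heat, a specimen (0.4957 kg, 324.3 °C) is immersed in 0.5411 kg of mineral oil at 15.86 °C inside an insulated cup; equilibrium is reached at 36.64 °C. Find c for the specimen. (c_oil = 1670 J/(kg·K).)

c ≈ 132 J/(kg·K)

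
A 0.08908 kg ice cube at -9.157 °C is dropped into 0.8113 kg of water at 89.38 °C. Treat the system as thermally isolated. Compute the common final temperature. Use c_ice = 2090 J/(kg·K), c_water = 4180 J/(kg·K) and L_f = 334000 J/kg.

Net heat exchanged in the isolated system is zero:
warm ice to 0 °C: 0.08908×2090×(0 − (-9.157)) = 1704.8
  melt ice: 0.08908×334000 = 29753
  meltwater 0→T: 0.08908×4180×T = 372.35 T
  water: 3391.2(T − 89.38)
3763.6 T = 303108 − 31458 = 271651
T ≈ 72.18 °C (positive, so assuming full melt was valid).

T_f ≈ 72.2 °C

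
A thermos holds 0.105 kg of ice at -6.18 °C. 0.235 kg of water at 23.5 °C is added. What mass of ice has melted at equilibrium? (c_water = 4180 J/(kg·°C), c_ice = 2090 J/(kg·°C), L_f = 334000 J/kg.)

m_melted ≈ 0.0651 kg

Heat available from the water dropping to 0 °C: 0.235×4180×23.5 = 23084 J.
Of that, 0.105×2090×6.18 = 1356.2 J goes to bring the ice to 0 °C, leaving 21728 J.
To melt every bit of ice: 0.105×334000 = 35070 J.
That's not enough to melt it all — equilibrium is at 0 °C with ice remaining.
Mass melted = 21728/334000 ≈ 0.06505 kg.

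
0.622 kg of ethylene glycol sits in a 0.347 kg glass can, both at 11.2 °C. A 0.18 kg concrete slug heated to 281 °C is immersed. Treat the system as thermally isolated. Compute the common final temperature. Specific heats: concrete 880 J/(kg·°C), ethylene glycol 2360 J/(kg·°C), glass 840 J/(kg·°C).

T_f ≈ 33.5 °C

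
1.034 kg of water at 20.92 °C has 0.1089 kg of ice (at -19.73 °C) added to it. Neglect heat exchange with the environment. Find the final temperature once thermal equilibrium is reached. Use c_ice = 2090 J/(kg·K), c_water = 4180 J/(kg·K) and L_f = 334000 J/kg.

T_f ≈ 10.4 °C

Conservation of energy gives ΣQ = 0:
warm ice to 0 °C: 0.1089·2090·(0 − (-19.73)) = 4490.6
  melt ice: 0.1089·334000 = 36373
  warm the meltwater: 455.2 T
  water: 4322.1(T − 20.92)
4777.3 T = 90419 − 40863 = 49556
T ≈ 10.37 °C — above 0 °C, consistent with complete melting.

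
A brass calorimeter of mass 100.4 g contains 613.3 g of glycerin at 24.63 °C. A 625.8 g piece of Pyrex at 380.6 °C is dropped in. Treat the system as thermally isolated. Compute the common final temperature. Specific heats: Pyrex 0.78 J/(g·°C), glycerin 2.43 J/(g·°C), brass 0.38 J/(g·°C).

T_f ≈ 110.8 °C

Heat gained plus heat lost sum to zero:
625.8×0.78×(T − 380.6) + 613.3×2.43×(T − 24.63) + 100.4×0.38×(T − 24.63) = 0
488.12(T − 380.6) + 1490.3(T − 24.63) + 38.15(T − 24.63) = 0
(488.12 + 1490.3 + 38.15) T = 488.12×380.6 + 1490.3×24.63 + 38.15×24.63
T = 223426 / 2016.6 = 111 °C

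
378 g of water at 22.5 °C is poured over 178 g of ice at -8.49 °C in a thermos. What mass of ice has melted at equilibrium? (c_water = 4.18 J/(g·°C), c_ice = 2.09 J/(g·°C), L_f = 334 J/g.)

m_melted ≈ 97 g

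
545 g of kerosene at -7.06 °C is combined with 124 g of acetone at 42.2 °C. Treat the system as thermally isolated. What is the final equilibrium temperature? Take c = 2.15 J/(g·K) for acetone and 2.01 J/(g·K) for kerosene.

T_f ≈ 2.6 °C

Setting the total heat transfer to zero:
124×2.15×(T − 42.2) + 545×2.01×(T − (-7.06)) = 0
(266.6 + 1095.4) T = 266.6×42.2 + 1095.4×(-7.06)
T = 3516.6 / 1362 = 2.58 °C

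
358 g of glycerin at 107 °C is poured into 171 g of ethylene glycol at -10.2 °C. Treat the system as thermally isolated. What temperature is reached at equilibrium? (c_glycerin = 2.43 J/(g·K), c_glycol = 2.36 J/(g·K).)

Energy conservation, ΣQ = 0:
358*2.43*(T − 107) + 171*2.36*(T − (-10.2)) = 0
869.94(T − 107) + 403.56(T − (-10.2)) = 0
(869.94 + 403.56) T = 869.94*107 + 403.56*(-10.2)
T = 88967/1273.5 ≈ 69.86 °C

T_f ≈ 69.9 °C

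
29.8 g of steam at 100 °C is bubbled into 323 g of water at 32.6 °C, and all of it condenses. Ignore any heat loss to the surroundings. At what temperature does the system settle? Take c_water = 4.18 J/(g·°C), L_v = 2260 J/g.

Taking heat into each body as positive, Σ m c ΔT = 0:
steam→water at 100 °C releases m L_v = 29.8·2260 = 67348; condensed water 100 °C→T: 124.56(T − 100); original water: 1350.1(T − 32.6)
1474.7 T = 67348 + 12456 + 44015 = 123819
T ≈ 83.96 °C, under the boiling point, so the assumption holds.

T_f ≈ 84.0 °C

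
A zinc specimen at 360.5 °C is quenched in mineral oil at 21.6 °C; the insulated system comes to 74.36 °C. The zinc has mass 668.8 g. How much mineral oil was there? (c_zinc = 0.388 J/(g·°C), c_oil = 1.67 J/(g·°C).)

m ≈ 843 g

|Q_zinc| = |Q_oil|:
668.8·0.388·(360.5 − 74.36) = m·1.67·(74.36 − 21.6)
88.11 m = 74252  ⇒  m ≈ 842.7 g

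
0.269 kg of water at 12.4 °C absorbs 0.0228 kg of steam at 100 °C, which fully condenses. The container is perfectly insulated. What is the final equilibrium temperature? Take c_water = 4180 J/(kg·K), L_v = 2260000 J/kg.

Conservation of energy gives ΣQ = 0:
condense steam: −0.0228·2260000 = −51528
  condensate cools 100→T: 0.0228·4180·(T − 100) = 95.3(T − 100)
  water warms: 0.269·4180·(T − 12.4) = 1124.4(T − 12.4)
1219.7 T = 51528 + 9530.4 + 13943 = 75001
T ≈ 61.49 °C — below 100 °C, confirming all the steam condensed.

T_f ≈ 61.5 °C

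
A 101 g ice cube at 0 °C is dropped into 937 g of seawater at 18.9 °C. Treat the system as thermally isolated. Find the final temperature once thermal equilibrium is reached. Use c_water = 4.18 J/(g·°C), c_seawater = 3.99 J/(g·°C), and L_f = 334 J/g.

Heat gained plus heat lost sum to zero:
fusion: m_ice L_f = 101·334 = 33734
  meltwater 0→T: 101·4.18·T = 422.18 T
  seawater cools: 937·3.99·(T − 18.9) = 3738.6(T − 18.9)
4160.8 T = 70660 − 33734 = 36926
T ≈ 8.87 °C — above 0 °C, consistent with complete melting.

T_f ≈ 8.9 °C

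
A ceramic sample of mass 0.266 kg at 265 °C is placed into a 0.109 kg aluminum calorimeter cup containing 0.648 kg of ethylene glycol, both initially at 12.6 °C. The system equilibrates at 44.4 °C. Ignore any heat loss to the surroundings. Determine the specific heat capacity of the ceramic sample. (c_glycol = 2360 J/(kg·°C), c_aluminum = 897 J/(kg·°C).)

c ≈ 882 J/(kg·°C)

Conservation of energy gives ΣQ = 0:
0.266·c·(44.4 − 265) + 0.648·2360·(44.4 − 12.6) + 0.109·897·(44.4 − 12.6) = 0
-58.68 c = -51740
c = -51740/-58.68 ≈ 881.7 J/(kg·°C)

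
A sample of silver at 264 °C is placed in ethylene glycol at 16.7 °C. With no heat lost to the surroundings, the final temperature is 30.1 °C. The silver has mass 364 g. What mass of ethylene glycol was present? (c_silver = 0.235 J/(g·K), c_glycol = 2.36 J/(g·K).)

m ≈ 633 g

|Q_silver| = |Q_glycol|:
364·0.235·(264 − 30.1) = m·2.36·(30.1 − 16.7)
31.62 m = 20008  ⇒  m ≈ 632.7 g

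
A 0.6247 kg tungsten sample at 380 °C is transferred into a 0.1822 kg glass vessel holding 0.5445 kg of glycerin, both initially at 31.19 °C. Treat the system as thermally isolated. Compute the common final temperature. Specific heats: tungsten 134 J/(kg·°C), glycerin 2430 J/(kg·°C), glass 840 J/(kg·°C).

Heat gained plus heat lost sum to zero:
0.6247×134×(T − 380) + 0.5445×2430×(T − 31.19) + 0.1822×840×(T − 31.19) = 0
83.71(T − 380) + 1323.1(T − 31.19) + 153.05(T − 31.19) = 0
(83.71 + 1323.1 + 153.05) T = 83.71×380 + 1323.1×31.19 + 153.05×31.19
T = 77852/1559.9 ≈ 49.91 °C

T_f ≈ 49.9 °C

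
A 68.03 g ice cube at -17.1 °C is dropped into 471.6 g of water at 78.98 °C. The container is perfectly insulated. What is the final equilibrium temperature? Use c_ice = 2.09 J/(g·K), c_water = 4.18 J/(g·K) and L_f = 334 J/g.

T_f ≈ 57.9 °C

Conservation of energy gives ΣQ = 0:
ice -17.1→0 °C: 68.03·2.09·17.1 = 2431.3; latent heat to melt: 68.03·334 = 22722; warm the meltwater: 284.37 T; water: 1971.3(T − 78.98)
2255.7 T = 155692 − 25153 = 130539
T ≈ 57.87 °C (positive, so assuming full melt was valid).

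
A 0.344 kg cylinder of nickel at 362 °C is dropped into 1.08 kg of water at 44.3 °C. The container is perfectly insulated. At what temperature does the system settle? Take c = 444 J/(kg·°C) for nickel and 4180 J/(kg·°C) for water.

T_f ≈ 54.7 °C

Setting the total heat transfer to zero:
0.344*444*(T − 362) + 1.08*4180*(T − 44.3) = 0
152.74(T − 362) + 4514.4(T − 44.3) = 0
(152.74 + 4514.4) T = 152.74*362 + 4514.4*44.3
T ≈ 54.70 °C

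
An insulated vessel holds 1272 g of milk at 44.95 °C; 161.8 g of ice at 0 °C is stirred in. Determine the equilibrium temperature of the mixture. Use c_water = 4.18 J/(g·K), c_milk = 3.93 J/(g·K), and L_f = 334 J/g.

T_f ≈ 30.1 °C

Conservation of energy gives ΣQ = 0:
fusion: m_ice L_f = 161.8·334 = 54041; meltwater 0→T: 161.8·4.18·T = 676.32 T; milk cools: 1272·3.93·(T − 44.95) = 4999(T − 44.95)
5675.3 T = 224703 − 54041 = 170662
T ≈ 30.07 °C — above 0 °C, consistent with complete melting.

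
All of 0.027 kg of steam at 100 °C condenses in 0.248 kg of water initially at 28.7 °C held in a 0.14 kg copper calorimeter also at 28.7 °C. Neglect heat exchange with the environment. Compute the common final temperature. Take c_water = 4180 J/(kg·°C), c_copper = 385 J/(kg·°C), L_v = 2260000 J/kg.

T_f ≈ 86.1 °C

Heat gained plus heat lost sum to zero:
steam→water at 100 °C releases m L_v = 0.027·2260000 = 61020
  condensate cools 100→T: 0.027·4180·(T − 100) = 112.86(T − 100)
  water warms: 0.248·4180·(T − 28.7) = 1036.6(T − 28.7)
  cup: 53.9(T − 28.7)
1203.4 T = 61020 + 11286 + 31298 = 103604
T ≈ 86.09 °C, under the boiling point, so the assumption holds.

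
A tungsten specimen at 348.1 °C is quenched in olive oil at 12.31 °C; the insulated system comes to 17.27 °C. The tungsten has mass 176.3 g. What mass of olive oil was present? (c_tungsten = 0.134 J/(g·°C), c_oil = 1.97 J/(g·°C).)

Heat lost by the tungsten = heat gained by the oil:
176.3×0.134×(348.1 − 17.27) = m×1.97×(17.27 − 12.31)
9.771 m = 7815.6  ⇒  m ≈ 799.9 g

m ≈ 800 g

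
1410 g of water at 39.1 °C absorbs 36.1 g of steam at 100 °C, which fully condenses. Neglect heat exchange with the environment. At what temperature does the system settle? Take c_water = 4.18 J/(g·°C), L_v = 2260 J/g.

T_f ≈ 54.1 °C

Net heat exchanged in the isolated system is zero:
latent heat released on condensation: 36.1×2260 = 81586
  condensate cools 100→T: 36.1×4.18×(T − 100) = 150.9(T − 100)
  original water: 5893.8(T − 39.1)
6044.7 T = 81586 + 15090 + 230448 = 327123
T ≈ 54.12 °C (< 100 °C, so full condensation is consistent).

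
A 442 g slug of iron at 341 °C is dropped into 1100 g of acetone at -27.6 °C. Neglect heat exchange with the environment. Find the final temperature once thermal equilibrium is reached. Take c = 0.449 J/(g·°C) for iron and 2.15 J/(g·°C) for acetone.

Set heat shed by the hot body equal to heat absorbed by the cold body:
442·0.449·(341 − T) = 1100·2.15·(T − (-27.6))
198.46(341 − T) = 2365(T − (-27.6))
2563.5 T = 2400.2  ⇒  T ≈ 0.94 °C

T_f ≈ 0.9 °C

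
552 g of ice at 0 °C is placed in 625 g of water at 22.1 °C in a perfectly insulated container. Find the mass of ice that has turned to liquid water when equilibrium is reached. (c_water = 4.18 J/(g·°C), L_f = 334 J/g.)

m_melted ≈ 173 g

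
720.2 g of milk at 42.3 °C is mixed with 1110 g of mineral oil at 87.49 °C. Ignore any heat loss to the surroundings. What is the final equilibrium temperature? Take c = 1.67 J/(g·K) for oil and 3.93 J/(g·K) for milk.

Set heat shed by the hot body equal to heat absorbed by the cold body:
1110*1.67*(87.49 − T) = 720.2*3.93*(T − 42.3)
1853.7(87.49 − T) = 2830.4(T − 42.3)
4684.1 T = 281906  ⇒  T ≈ 60.18 °C

T_f ≈ 60.2 °C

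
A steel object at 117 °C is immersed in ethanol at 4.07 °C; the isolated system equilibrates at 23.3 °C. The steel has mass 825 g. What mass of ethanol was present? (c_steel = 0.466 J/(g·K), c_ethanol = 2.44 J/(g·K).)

m ≈ 768 g

Heat gained plus heat lost sum to zero:
825·0.466·(23.3 − 117) + m·2.44·(23.3 − 4.07) = 0
46.92 m = 36023
m = 36023/46.92 ≈ 767.7 g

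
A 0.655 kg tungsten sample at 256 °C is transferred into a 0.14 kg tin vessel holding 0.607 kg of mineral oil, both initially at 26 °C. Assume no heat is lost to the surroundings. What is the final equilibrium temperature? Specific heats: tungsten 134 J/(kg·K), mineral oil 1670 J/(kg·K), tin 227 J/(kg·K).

T_f ≈ 43.8 °C

Heat gained plus heat lost sum to zero:
0.655*134*(T − 256) + 0.607*1670*(T − 26) + 0.14*227*(T − 26) = 0
87.77(T − 256) + 1013.7(T − 26) + 31.78(T − 26) = 0
1133.2 T = 49651
T = 49651 / 1133.2 = 43.8 °C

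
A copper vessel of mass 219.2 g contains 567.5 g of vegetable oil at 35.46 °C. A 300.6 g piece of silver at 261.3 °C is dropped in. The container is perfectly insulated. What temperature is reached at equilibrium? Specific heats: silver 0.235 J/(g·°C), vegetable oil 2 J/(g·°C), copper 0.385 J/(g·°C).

T_f ≈ 47.8 °C

Heat gained plus heat lost sum to zero:
300.6*0.235*(T − 261.3) + 567.5*2*(T − 35.46) + 219.2*0.385*(T − 35.46) = 0
1290 T = 61698
T ≈ 47.83 °C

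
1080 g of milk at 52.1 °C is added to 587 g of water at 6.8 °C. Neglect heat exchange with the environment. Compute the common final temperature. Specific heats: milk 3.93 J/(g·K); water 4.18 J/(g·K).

T_f ≈ 35.5 °C

T_f = Σ m_i c_i T_i / Σ m_i c_i:
T_f = (4244.4·52.1 + 2453.7·6.8) / (4244.4 + 2453.7)
    = 237818 / 6698.1 ≈ 35.51 °C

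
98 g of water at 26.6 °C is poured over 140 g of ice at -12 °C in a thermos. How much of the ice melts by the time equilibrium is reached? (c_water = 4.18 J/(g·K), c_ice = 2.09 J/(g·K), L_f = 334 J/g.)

m_melted ≈ 22.1 g

Heat available from the water dropping to 0 °C: 98×4.18×26.6 = 10896 J.
Of that, 140×2.09×12 = 3511.2 J goes to bring the ice to 0 °C, leaving 7385.2 J.
To melt every bit of ice: 140×334 = 46760 J.
Since 7385.2 < 46760 J, not all the ice melts; equilibrium is at 0 °C.
m_melted×334 = 7385.2  ⇒  m_melted ≈ 22.11 g.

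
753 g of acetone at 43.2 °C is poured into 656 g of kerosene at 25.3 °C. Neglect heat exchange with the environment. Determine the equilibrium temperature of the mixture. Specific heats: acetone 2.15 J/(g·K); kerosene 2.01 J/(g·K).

Setting the total heat transfer to zero:
753×2.15×(T − 43.2) + 656×2.01×(T − 25.3) = 0
2937.5 T = 103298
T = 103298/2937.5 ≈ 35.17 °C

T_f ≈ 35.2 °C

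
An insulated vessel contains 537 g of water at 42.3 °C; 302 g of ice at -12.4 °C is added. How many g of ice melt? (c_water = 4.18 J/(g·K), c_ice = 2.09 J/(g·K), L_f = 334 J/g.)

m_melted ≈ 261 g

Cooling the water to 0 °C releases 537·4.18·42.3 = 94949 J.
Warming the ice to 0 °C takes 302·2.09·12.4 = 7826.6 J, leaving 87122 J for melting.
Melting all 302 g of ice would need 302·334 = 100868 J.
That's not enough to melt it all — equilibrium is at 0 °C with ice remaining.
Mass melted = 87122/334 ≈ 260.8 g.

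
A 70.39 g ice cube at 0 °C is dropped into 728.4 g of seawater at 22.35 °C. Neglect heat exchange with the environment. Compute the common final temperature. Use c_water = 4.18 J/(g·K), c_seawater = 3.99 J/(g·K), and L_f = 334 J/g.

T_f ≈ 12.9 °C

Conservation of energy gives ΣQ = 0:
melt ice: 70.39×334 = 23510; warm the meltwater: 294.23 T; seawater: 2906.3(T − 22.35)
3200.5 T = 64956 − 23510 = 41446
T ≈ 12.95 °C (positive, so assuming full melt was valid).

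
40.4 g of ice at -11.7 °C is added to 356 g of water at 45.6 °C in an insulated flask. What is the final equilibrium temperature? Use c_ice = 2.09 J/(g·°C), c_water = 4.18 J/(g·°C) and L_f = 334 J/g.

T_f ≈ 32.2 °C

Conservation of energy gives ΣQ = 0:
ice -11.7→0 °C: 40.4×2.09×11.7 = 987.9
  latent heat to melt: 40.4×334 = 13494
  warm the meltwater: 168.87 T
  water cools: 356×4.18×(T − 45.6) = 1488.1(T − 45.6)
1657 T = 67856 − 14482 = 53375
T ≈ 32.21 °C (positive, so assuming full melt was valid).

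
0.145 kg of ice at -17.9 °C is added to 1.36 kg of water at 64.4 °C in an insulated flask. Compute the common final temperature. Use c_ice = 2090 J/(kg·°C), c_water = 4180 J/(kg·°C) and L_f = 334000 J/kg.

T_f ≈ 49.6 °C

Setting the total heat transfer to zero:
warm ice to 0 °C: 0.145·2090·(0 − (-17.9)) = 5424.6
  latent heat to melt: 0.145·334000 = 48430
  warm the meltwater: 606.1 T
  water: 5684.8(T − 64.4)
6290.9 T = 366101 − 53855 = 312247
T ≈ 49.63 °C — above 0 °C, consistent with complete melting.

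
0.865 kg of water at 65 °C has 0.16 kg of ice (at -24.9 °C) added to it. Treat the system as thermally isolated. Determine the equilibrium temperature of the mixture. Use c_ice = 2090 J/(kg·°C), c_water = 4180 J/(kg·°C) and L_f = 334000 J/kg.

Let T be the final temperature. ΣQ_i = 0:
warm ice to 0 °C: 0.16×2090×(0 − (-24.9)) = 8326.6; fusion: m_ice L_f = 0.16×334000 = 53440; meltwater 0→T: 0.16×4180×T = 668.8 T; water: 3615.7(T − 65)
4284.5 T = 235020 − 61767 = 173254
T ≈ 40.44 °C — above 0 °C, consistent with complete melting.

T_f ≈ 40.4 °C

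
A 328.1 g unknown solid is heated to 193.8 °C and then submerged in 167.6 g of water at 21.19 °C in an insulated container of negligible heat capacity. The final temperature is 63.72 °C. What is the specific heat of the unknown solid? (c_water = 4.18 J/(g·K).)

c ≈ 0.698 J/(g·K)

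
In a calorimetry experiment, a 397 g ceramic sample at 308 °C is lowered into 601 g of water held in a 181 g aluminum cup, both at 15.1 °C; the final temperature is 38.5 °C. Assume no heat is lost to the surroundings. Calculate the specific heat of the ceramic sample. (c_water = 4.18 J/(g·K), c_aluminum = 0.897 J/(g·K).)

Conservation of energy gives ΣQ = 0:
397·c·(38.5 − 308) + 601·4.18·(38.5 − 15.1) + 181·0.897·(38.5 − 15.1) = 0
-106992 c = -62584
c = -62584/-106992 ≈ 0.5849 J/(g·K)

c ≈ 0.585 J/(g·K)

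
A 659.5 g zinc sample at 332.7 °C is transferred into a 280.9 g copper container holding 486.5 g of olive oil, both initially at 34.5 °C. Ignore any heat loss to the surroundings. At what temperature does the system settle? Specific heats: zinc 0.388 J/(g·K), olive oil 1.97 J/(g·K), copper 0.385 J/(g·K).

With ΣQ=0 the equilibrium temperature is the m·c-weighted mean:
T_f = (255.89*332.7 + 958.4*34.5 + 108.15*34.5) / (255.89 + 958.4 + 108.15)
    = 121929 / 1322.4 ≈ 92.20 °C

T_f ≈ 92.2 °C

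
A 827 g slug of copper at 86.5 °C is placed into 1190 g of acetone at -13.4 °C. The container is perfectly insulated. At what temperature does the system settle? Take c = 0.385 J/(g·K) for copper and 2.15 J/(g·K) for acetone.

T_f ≈ -2.3 °C

Let T be the final temperature. ΣQ_i = 0:
827×0.385×(T − 86.5) + 1190×2.15×(T − (-13.4)) = 0
(318.39 + 2558.5) T = 318.39×86.5 + 2558.5×(-13.4)
T = -6742.7 / 2876.9 = -2.34 °C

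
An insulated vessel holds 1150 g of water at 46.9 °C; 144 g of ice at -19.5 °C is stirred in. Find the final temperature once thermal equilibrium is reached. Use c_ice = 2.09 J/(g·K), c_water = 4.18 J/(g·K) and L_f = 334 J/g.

Conservation of energy gives ΣQ = 0:
warm ice to 0 °C: 144×2.09×(0 − (-19.5)) = 5868.7; latent heat to melt: 144×334 = 48096; meltwater 0→T: 144×4.18×T = 601.92 T; water cools: 1150×4.18×(T − 46.9) = 4807(T − 46.9)
5408.9 T = 225448 − 53965 = 171484
T ≈ 31.70 °C. Since T > 0 °C, the all-ice-melts assumption holds.

T_f ≈ 31.7 °C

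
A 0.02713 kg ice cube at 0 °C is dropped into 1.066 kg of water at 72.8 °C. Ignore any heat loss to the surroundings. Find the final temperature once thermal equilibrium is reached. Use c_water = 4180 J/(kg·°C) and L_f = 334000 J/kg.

T_f ≈ 69.0 °C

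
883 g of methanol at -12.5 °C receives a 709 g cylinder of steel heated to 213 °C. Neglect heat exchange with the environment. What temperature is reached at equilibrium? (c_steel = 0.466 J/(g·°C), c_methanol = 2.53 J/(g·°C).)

Energy conservation, ΣQ = 0:
709*0.466*(T − 213) + 883*2.53*(T − (-12.5)) = 0
330.39(T − 213) + 2234(T − (-12.5)) = 0
2564.4 T = 42449
T = 42449/2564.4 ≈ 16.55 °C

T_f ≈ 16.6 °C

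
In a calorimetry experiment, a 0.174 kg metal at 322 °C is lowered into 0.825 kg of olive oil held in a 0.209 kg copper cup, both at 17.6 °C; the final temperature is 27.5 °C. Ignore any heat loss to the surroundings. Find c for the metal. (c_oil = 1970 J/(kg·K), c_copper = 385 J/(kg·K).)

Setting the total heat transfer to zero:
0.174×c×(27.5 − 322) + 0.825×1970×(27.5 − 17.6) + 0.209×385×(27.5 − 17.6) = 0
-51.24 c = -16887
c = -16887/-51.24 ≈ 329.5 J/(kg·K)

c ≈ 330 J/(kg·K)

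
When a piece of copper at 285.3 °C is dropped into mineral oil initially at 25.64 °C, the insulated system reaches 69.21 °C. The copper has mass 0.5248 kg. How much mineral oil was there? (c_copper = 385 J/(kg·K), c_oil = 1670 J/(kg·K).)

Net heat exchanged in the isolated system is zero:
0.5248·385·(69.21 − 285.3) + m·1670·(69.21 − 25.64) = 0
72762 m = 43661
m = 43661/72762 ≈ 0.6 kg

m ≈ 0.6 kg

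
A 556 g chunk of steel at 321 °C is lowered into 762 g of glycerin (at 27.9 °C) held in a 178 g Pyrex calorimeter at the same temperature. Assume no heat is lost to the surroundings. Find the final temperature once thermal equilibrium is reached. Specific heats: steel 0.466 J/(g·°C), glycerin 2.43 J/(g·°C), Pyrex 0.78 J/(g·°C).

Net heat exchanged in the isolated system is zero:
556·0.466·(T − 321) + 762·2.43·(T − 27.9) + 178·0.78·(T − 27.9) = 0
259.1(T − 321) + 1851.7(T − 27.9) + 138.84(T − 27.9) = 0
2249.6 T = 138705
T = 138705 / 2249.6 = 61.7 °C

T_f ≈ 61.7 °C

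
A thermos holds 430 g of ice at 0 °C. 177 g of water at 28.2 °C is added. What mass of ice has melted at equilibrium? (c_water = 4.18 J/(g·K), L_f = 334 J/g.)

m_melted ≈ 62.5 g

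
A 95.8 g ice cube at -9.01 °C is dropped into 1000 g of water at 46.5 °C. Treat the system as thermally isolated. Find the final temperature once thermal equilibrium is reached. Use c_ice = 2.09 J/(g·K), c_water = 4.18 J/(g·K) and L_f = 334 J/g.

T_f ≈ 35.1 °C

Let T be the final temperature. ΣQ_i = 0:
warm ice to 0 °C: 95.8·2.09·(0 − (-9.01)) = 1804; latent heat to melt: 95.8·334 = 31997; warm the meltwater: 400.44 T; water: 4180(T − 46.5)
4580.4 T = 194370 − 33801 = 160569
T ≈ 35.06 °C (positive, so assuming full melt was valid).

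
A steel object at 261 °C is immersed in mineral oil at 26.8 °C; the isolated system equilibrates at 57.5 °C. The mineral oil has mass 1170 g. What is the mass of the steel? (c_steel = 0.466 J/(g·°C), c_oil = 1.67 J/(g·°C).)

m ≈ 633 g

Let T be the final temperature. ΣQ_i = 0:
m×0.466×(57.5 − 261) + 1170×1.67×(57.5 − 26.8) = 0
-94.83 m = -59985
m = -59985/-94.83 ≈ 632.5 g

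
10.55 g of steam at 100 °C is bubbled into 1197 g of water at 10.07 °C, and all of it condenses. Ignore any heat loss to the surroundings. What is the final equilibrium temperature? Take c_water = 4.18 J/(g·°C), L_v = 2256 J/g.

Energy balance with sensible and latent terms:
latent heat released on condensation: 10.55×2256 = 23801
  condensed water 100 °C→T: 44.1(T − 100)
  original water: 5003.5(T − 10.07)
5047.6 T = 23801 + 4409.9 + 50385 = 78596
T ≈ 15.57 °C (< 100 °C, so full condensation is consistent).

T_f ≈ 15.6 °C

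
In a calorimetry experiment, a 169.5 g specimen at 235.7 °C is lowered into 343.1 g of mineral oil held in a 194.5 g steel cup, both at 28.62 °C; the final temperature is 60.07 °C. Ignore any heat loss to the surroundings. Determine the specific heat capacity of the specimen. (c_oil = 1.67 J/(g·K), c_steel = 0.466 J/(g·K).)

c ≈ 0.701 J/(g·K)

Heat gained plus heat lost sum to zero:
169.5·c·(60.07 − 235.7) + 343.1·1.67·(60.07 − 28.62) + 194.5·0.466·(60.07 − 28.62) = 0
-29769 c = -20871
c = -20871/-29769 ≈ 0.7011 J/(g·K)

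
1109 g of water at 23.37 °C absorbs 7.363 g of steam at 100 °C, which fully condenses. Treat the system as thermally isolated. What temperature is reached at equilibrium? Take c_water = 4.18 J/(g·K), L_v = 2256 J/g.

T_f ≈ 27.4 °C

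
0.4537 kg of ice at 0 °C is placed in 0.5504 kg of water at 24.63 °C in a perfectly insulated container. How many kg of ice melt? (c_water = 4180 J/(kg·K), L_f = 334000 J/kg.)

Heat available from the water dropping to 0 °C: 0.5504·4180·24.63 = 56666 J.
Melting all 0.4537 kg of ice would need 0.4537·334000 = 151536 J.
56666 J < 151536 J, so only part of the ice melts and the system sits at 0 °C.
Mass melted = 56666/334000 ≈ 0.1697 kg.

m_melted ≈ 0.17 kg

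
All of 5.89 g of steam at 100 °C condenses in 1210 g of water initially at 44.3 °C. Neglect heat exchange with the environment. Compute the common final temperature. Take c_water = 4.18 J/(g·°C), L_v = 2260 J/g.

T_f ≈ 47.2 °C

Conservation of energy gives ΣQ = 0:
steam→water at 100 °C releases m L_v = 5.89×2260 = 13311
  condensate cools 100→T: 5.89×4.18×(T − 100) = 24.62(T − 100)
  original water: 5057.8(T − 44.3)
5082.4 T = 13311 + 2462 + 224061 = 239834
T ≈ 47.19 °C (< 100 °C, so full condensation is consistent).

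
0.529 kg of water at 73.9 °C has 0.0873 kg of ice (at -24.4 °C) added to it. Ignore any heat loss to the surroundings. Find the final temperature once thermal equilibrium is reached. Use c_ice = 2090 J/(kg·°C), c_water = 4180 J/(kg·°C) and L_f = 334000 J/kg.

Sum of m c ΔT and latent-heat terms is zero:
ice -24.4→0 °C: 0.0873×2090×24.4 = 4452; latent heat to melt: 0.0873×334000 = 29158; warm the meltwater: 364.91 T; water cools: 0.529×4180×(T − 73.9) = 2211.2(T − 73.9)
2576.1 T = 163409 − 33610 = 129799
T ≈ 50.39 °C — above 0 °C, consistent with complete melting.

T_f ≈ 50.4 °C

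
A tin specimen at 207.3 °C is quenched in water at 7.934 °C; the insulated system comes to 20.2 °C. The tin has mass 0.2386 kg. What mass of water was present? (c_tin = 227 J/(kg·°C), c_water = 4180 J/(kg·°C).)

m ≈ 0.198 kg

Let T be the final temperature. ΣQ_i = 0:
0.2386·227·(20.2 − 207.3) + m·4180·(20.2 − 7.934) = 0
51272 m = 10134
m = 10134/51272 ≈ 0.1976 kg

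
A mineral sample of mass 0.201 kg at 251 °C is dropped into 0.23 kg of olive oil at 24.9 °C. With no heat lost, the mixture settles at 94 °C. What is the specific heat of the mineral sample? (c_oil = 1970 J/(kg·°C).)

c ≈ 992 J/(kg·°C)

Taking heat into each body as positive, Σ m c ΔT = 0:
0.201×c×(94 − 251) + 0.23×1970×(94 − 24.9) = 0
-31.56 c = -31309
c = -31309/-31.56 ≈ 992.1 J/(kg·°C)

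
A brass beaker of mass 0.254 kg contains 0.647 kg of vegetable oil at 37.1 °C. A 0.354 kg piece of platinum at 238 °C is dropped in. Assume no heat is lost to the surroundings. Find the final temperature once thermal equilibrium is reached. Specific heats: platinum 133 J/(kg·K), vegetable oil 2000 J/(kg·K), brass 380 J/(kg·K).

T_f ≈ 43.7 °C

T_f = Σ m_i c_i T_i / Σ m_i c_i:
T_f = (47.08*238 + 1294*37.1 + 96.52*37.1) / (47.08 + 1294 + 96.52)
    = 62794 / 1437.6 ≈ 43.68 °C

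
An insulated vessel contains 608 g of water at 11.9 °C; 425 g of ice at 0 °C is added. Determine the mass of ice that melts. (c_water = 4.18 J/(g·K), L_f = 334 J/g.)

m_melted ≈ 90.5 g

Cooling the water to 0 °C releases 608·4.18·11.9 = 30243 J.
Melting all 425 g of ice would need 425·334 = 141950 J.
30243 J < 141950 J, so only part of the ice melts and the system sits at 0 °C.
m_melt = 30243 / L_f = 90.55 g.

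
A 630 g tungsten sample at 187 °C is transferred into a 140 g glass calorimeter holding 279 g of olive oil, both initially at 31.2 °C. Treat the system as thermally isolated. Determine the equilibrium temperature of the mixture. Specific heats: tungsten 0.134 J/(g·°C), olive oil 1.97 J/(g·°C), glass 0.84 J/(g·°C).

T_f ≈ 48.7 °C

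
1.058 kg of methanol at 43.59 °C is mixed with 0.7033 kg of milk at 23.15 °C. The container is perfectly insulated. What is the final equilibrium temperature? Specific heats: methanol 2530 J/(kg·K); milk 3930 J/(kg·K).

T_f ≈ 33.2 °C

T_f = Σ m_i c_i T_i / Σ m_i c_i:
T_f = (2676.7*43.59 + 2764*23.15) / (2676.7 + 2764)
    = 180665 / 5440.7 ≈ 33.21 °C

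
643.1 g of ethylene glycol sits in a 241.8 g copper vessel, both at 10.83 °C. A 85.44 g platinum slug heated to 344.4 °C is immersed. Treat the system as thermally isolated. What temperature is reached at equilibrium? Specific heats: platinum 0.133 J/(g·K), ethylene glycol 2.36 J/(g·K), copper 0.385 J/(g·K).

T_f ≈ 13.2 °C

T_f = Σ m_i c_i T_i / Σ m_i c_i:
T_f = (11.36×344.4 + 1517.7×10.83 + 93.09×10.83) / (11.36 + 1517.7 + 93.09)
    = 21359 / 1622.2 ≈ 13.17 °C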